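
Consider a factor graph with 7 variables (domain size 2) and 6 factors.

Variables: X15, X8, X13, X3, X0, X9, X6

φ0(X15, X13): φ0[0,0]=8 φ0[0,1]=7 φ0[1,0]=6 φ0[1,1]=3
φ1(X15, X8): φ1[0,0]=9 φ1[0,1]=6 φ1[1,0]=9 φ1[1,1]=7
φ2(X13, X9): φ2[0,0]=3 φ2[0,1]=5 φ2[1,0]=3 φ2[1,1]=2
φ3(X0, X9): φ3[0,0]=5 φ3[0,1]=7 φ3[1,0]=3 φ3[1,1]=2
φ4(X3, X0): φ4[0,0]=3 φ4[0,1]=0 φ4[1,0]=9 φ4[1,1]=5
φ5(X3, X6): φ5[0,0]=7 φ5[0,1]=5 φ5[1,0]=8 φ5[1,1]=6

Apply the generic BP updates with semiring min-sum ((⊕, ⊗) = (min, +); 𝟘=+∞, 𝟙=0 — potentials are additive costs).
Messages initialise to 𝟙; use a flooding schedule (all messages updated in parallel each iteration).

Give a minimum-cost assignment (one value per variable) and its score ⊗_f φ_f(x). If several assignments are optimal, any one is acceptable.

assignment: (X15=1, X8=1, X13=1, X3=0, X0=1, X9=1, X6=1); score = 19

init: all messages = 𝟙 over 2 values
r1 m[φ0→X15] = [7, 3]
r1 m[φ0→X13] = [6, 3]
r1 m[φ1→X15] = [6, 7]
r1 m[φ1→X8] = [9, 6]
r1 m[φ2→X13] = [3, 2]
r1 m[φ2→X9] = [3, 2]
r1 m[φ3→X0] = [5, 2]
r1 m[φ3→X9] = [3, 2]
r1 m[φ4→X3] = [0, 5]
r1 m[φ4→X0] = [3, 0]
r1 m[φ5→X3] = [5, 6]
r1 m[φ5→X6] = [7, 5]
r1 m[X15→φ0] = [0, 0]
r1 m[X15→φ1] = [0, 0]
r1 m[X8→φ1] = [0, 0]
r1 m[X13→φ0] = [0, 0]
r1 m[X13→φ2] = [0, 0]
r1 m[X3→φ4] = [0, 0]
r1 m[X3→φ5] = [0, 0]
r1 m[X0→φ3] = [0, 0]
r1 m[X0→φ4] = [0, 0]
r1 m[X9→φ2] = [0, 0]
r1 m[X9→φ3] = [0, 0]
r1 m[X6→φ5] = [0, 0]
r2 m[φ0→X15] = [7, 3]
r2 m[φ0→X13] = [6, 3]
r2 m[φ1→X15] = [6, 7]
r2 m[φ1→X8] = [9, 6]
r2 m[φ2→X13] = [3, 2]
r2 m[φ2→X9] = [3, 2]
r2 m[φ3→X0] = [5, 2]
r2 m[φ3→X9] = [3, 2]
r2 m[φ4→X3] = [0, 5]
r2 m[φ4→X0] = [3, 0]
r2 m[φ5→X3] = [5, 6]
r2 m[φ5→X6] = [7, 5]
r2 m[X15→φ0] = [6, 7]
r2 m[X15→φ1] = [7, 3]
r2 m[X8→φ1] = [0, 0]
r2 m[X13→φ0] = [3, 2]
r2 m[X13→φ2] = [6, 3]
r2 m[X3→φ4] = [5, 6]
r2 m[X3→φ5] = [0, 5]
r2 m[X0→φ3] = [3, 0]
r2 m[X0→φ4] = [5, 2]
r2 m[X9→φ2] = [3, 2]
r2 m[X9→φ3] = [3, 2]
r2 m[X6→φ5] = [0, 0]
r3 m[φ0→X15] = [9, 5]
r3 m[φ0→X13] = [13, 10]
r3 m[φ1→X15] = [6, 7]
r3 m[φ1→X8] = [12, 10]
r3 m[φ2→X13] = [6, 4]
r3 m[φ2→X9] = [6, 5]
r3 m[φ3→X0] = [8, 4]
r3 m[φ3→X9] = [3, 2]
r3 m[φ4→X3] = [2, 7]
r3 m[φ4→X0] = [8, 5]
r3 m[φ5→X3] = [5, 6]
r3 m[φ5→X6] = [7, 5]
r3 m[X15→φ0] = [6, 7]
r3 m[X15→φ1] = [7, 3]
r3 m[X8→φ1] = [0, 0]
r3 m[X13→φ0] = [3, 2]
r3 m[X13→φ2] = [6, 3]
r3 m[X3→φ4] = [5, 6]
r3 m[X3→φ5] = [0, 5]
r3 m[X0→φ3] = [3, 0]
r3 m[X0→φ4] = [5, 2]
r3 m[X9→φ2] = [3, 2]
r3 m[X9→φ3] = [3, 2]
r3 m[X6→φ5] = [0, 0]
r4 m[φ0→X15] = [9, 5]
r4 m[φ0→X13] = [13, 10]
r4 m[φ1→X15] = [6, 7]
r4 m[φ1→X8] = [12, 10]
r4 m[φ2→X13] = [6, 4]
r4 m[φ2→X9] = [6, 5]
r4 m[φ3→X0] = [8, 4]
r4 m[φ3→X9] = [3, 2]
r4 m[φ4→X3] = [2, 7]
r4 m[φ4→X0] = [8, 5]
r4 m[φ5→X3] = [5, 6]
r4 m[φ5→X6] = [7, 5]
r4 m[X15→φ0] = [6, 7]
r4 m[X15→φ1] = [9, 5]
r4 m[X8→φ1] = [0, 0]
r4 m[X13→φ0] = [6, 4]
r4 m[X13→φ2] = [13, 10]
r4 m[X3→φ4] = [5, 6]
r4 m[X3→φ5] = [2, 7]
r4 m[X0→φ3] = [8, 5]
r4 m[X0→φ4] = [8, 4]
r4 m[X9→φ2] = [3, 2]
r4 m[X9→φ3] = [6, 5]
r4 m[X6→φ5] = [0, 0]
r5 m[φ0→X15] = [11, 7]
r5 m[φ0→X13] = [13, 10]
r5 m[φ1→X15] = [6, 7]
r5 m[φ1→X8] = [14, 12]
r5 m[φ2→X13] = [6, 4]
r5 m[φ2→X9] = [13, 12]
r5 m[φ3→X0] = [11, 7]
r5 m[φ3→X9] = [8, 7]
r5 m[φ4→X3] = [4, 9]
r5 m[φ4→X0] = [8, 5]
r5 m[φ5→X3] = [5, 6]
r5 m[φ5→X6] = [9, 7]
r5 m[X15→φ0] = [6, 7]
r5 m[X15→φ1] = [9, 5]
r5 m[X8→φ1] = [0, 0]
r5 m[X13→φ0] = [6, 4]
r5 m[X13→φ2] = [13, 10]
r5 m[X3→φ4] = [5, 6]
r5 m[X3→φ5] = [2, 7]
r5 m[X0→φ3] = [8, 5]
r5 m[X0→φ4] = [8, 4]
r5 m[X9→φ2] = [3, 2]
r5 m[X9→φ3] = [6, 5]
r5 m[X6→φ5] = [0, 0]
r6 m[φ0→X15] = [11, 7]
r6 m[φ0→X13] = [13, 10]
r6 m[φ1→X15] = [6, 7]
r6 m[φ1→X8] = [14, 12]
r6 m[φ2→X13] = [6, 4]
r6 m[φ2→X9] = [13, 12]
r6 m[φ3→X0] = [11, 7]
r6 m[φ3→X9] = [8, 7]
r6 m[φ4→X3] = [4, 9]
r6 m[φ4→X0] = [8, 5]
r6 m[φ5→X3] = [5, 6]
r6 m[φ5→X6] = [9, 7]
r6 m[X15→φ0] = [6, 7]
r6 m[X15→φ1] = [11, 7]
r6 m[X8→φ1] = [0, 0]
r6 m[X13→φ0] = [6, 4]
r6 m[X13→φ2] = [13, 10]
r6 m[X3→φ4] = [5, 6]
r6 m[X3→φ5] = [4, 9]
r6 m[X0→φ3] = [8, 5]
r6 m[X0→φ4] = [11, 7]
r6 m[X9→φ2] = [8, 7]
r6 m[X9→φ3] = [13, 12]
r6 m[X6→φ5] = [0, 0]
r7 m[φ0→X15] = [11, 7]
r7 m[φ0→X13] = [13, 10]
r7 m[φ1→X15] = [6, 7]
r7 m[φ1→X8] = [16, 14]
r7 m[φ2→X13] = [11, 9]
r7 m[φ2→X9] = [13, 12]
r7 m[φ3→X0] = [18, 14]
r7 m[φ3→X9] = [8, 7]
r7 m[φ4→X3] = [7, 12]
r7 m[φ4→X0] = [8, 5]
r7 m[φ5→X3] = [5, 6]
r7 m[φ5→X6] = [11, 9]
r7 m[X15→φ0] = [6, 7]
r7 m[X15→φ1] = [11, 7]
r7 m[X8→φ1] = [0, 0]
r7 m[X13→φ0] = [6, 4]
r7 m[X13→φ2] = [13, 10]
r7 m[X3→φ4] = [5, 6]
r7 m[X3→φ5] = [4, 9]
r7 m[X0→φ3] = [8, 5]
r7 m[X0→φ4] = [11, 7]
r7 m[X9→φ2] = [8, 7]
r7 m[X9→φ3] = [13, 12]
r7 m[X6→φ5] = [0, 0]
r8 m[φ0→X15] = [11, 7]
r8 m[φ0→X13] = [13, 10]
r8 m[φ1→X15] = [6, 7]
r8 m[φ1→X8] = [16, 14]
r8 m[φ2→X13] = [11, 9]
r8 m[φ2→X9] = [13, 12]
r8 m[φ3→X0] = [18, 14]
r8 m[φ3→X9] = [8, 7]
r8 m[φ4→X3] = [7, 12]
r8 m[φ4→X0] = [8, 5]
r8 m[φ5→X3] = [5, 6]
r8 m[φ5→X6] = [11, 9]
r8 m[X15→φ0] = [6, 7]
r8 m[X15→φ1] = [11, 7]
r8 m[X8→φ1] = [0, 0]
r8 m[X13→φ0] = [11, 9]
r8 m[X13→φ2] = [13, 10]
r8 m[X3→φ4] = [5, 6]
r8 m[X3→φ5] = [7, 12]
r8 m[X0→φ3] = [8, 5]
r8 m[X0→φ4] = [18, 14]
r8 m[X9→φ2] = [8, 7]
r8 m[X9→φ3] = [13, 12]
r8 m[X6→φ5] = [0, 0]
r9 m[φ0→X15] = [16, 12]
r9 m[φ0→X13] = [13, 10]
r9 m[φ1→X15] = [6, 7]
r9 m[φ1→X8] = [16, 14]
r9 m[φ2→X13] = [11, 9]
r9 m[φ2→X9] = [13, 12]
r9 m[φ3→X0] = [18, 14]
r9 m[φ3→X9] = [8, 7]
r9 m[φ4→X3] = [14, 19]
r9 m[φ4→X0] = [8, 5]
r9 m[φ5→X3] = [5, 6]
r9 m[φ5→X6] = [14, 12]
r9 m[X15→φ0] = [6, 7]
r9 m[X15→φ1] = [11, 7]
r9 m[X8→φ1] = [0, 0]
r9 m[X13→φ0] = [11, 9]
r9 m[X13→φ2] = [13, 10]
r9 m[X3→φ4] = [5, 6]
r9 m[X3→φ5] = [7, 12]
r9 m[X0→φ3] = [8, 5]
r9 m[X0→φ4] = [18, 14]
r9 m[X9→φ2] = [8, 7]
r9 m[X9→φ3] = [13, 12]
r9 m[X6→φ5] = [0, 0]
r10 m[φ0→X15] = [16, 12]
r10 m[φ0→X13] = [13, 10]
r10 m[φ1→X15] = [6, 7]
r10 m[φ1→X8] = [16, 14]
r10 m[φ2→X13] = [11, 9]
r10 m[φ2→X9] = [13, 12]
r10 m[φ3→X0] = [18, 14]
r10 m[φ3→X9] = [8, 7]
r10 m[φ4→X3] = [14, 19]
r10 m[φ4→X0] = [8, 5]
r10 m[φ5→X3] = [5, 6]
r10 m[φ5→X6] = [14, 12]
r10 m[X15→φ0] = [6, 7]
r10 m[X15→φ1] = [16, 12]
r10 m[X8→φ1] = [0, 0]
r10 m[X13→φ0] = [11, 9]
r10 m[X13→φ2] = [13, 10]
r10 m[X3→φ4] = [5, 6]
r10 m[X3→φ5] = [14, 19]
r10 m[X0→φ3] = [8, 5]
r10 m[X0→φ4] = [18, 14]
r10 m[X9→φ2] = [8, 7]
r10 m[X9→φ3] = [13, 12]
r10 m[X6→φ5] = [0, 0]
r11 m[φ0→X15] = [16, 12]
r11 m[φ0→X13] = [13, 10]
r11 m[φ1→X15] = [6, 7]
r11 m[φ1→X8] = [21, 19]
r11 m[φ2→X13] = [11, 9]
r11 m[φ2→X9] = [13, 12]
r11 m[φ3→X0] = [18, 14]
r11 m[φ3→X9] = [8, 7]
r11 m[φ4→X3] = [14, 19]
r11 m[φ4→X0] = [8, 5]
r11 m[φ5→X3] = [5, 6]
r11 m[φ5→X6] = [21, 19]
r11 m[X15→φ0] = [6, 7]
r11 m[X15→φ1] = [16, 12]
r11 m[X8→φ1] = [0, 0]
r11 m[X13→φ0] = [11, 9]
r11 m[X13→φ2] = [13, 10]
r11 m[X3→φ4] = [5, 6]
r11 m[X3→φ5] = [14, 19]
r11 m[X0→φ3] = [8, 5]
r11 m[X0→φ4] = [18, 14]
r11 m[X9→φ2] = [8, 7]
r11 m[X9→φ3] = [13, 12]
r11 m[X6→φ5] = [0, 0]
r12 m[φ0→X15] = [16, 12]
r12 m[φ0→X13] = [13, 10]
r12 m[φ1→X15] = [6, 7]
r12 m[φ1→X8] = [21, 19]
r12 m[φ2→X13] = [11, 9]
r12 m[φ2→X9] = [13, 12]
r12 m[φ3→X0] = [18, 14]
r12 m[φ3→X9] = [8, 7]
r12 m[φ4→X3] = [14, 19]
r12 m[φ4→X0] = [8, 5]
r12 m[φ5→X3] = [5, 6]
r12 m[φ5→X6] = [21, 19]
r12 m[X15→φ0] = [6, 7]
r12 m[X15→φ1] = [16, 12]
r12 m[X8→φ1] = [0, 0]
r12 m[X13→φ0] = [11, 9]
r12 m[X13→φ2] = [13, 10]
r12 m[X3→φ4] = [5, 6]
r12 m[X3→φ5] = [14, 19]
r12 m[X0→φ3] = [8, 5]
r12 m[X0→φ4] = [18, 14]
r12 m[X9→φ2] = [8, 7]
r12 m[X9→φ3] = [13, 12]
r12 m[X6→φ5] = [0, 0]
fixed point reached at round 12
traceback from X15: (X15=1, X8=1, X13=1, X3=0, X0=1, X9=1, X6=1), score=19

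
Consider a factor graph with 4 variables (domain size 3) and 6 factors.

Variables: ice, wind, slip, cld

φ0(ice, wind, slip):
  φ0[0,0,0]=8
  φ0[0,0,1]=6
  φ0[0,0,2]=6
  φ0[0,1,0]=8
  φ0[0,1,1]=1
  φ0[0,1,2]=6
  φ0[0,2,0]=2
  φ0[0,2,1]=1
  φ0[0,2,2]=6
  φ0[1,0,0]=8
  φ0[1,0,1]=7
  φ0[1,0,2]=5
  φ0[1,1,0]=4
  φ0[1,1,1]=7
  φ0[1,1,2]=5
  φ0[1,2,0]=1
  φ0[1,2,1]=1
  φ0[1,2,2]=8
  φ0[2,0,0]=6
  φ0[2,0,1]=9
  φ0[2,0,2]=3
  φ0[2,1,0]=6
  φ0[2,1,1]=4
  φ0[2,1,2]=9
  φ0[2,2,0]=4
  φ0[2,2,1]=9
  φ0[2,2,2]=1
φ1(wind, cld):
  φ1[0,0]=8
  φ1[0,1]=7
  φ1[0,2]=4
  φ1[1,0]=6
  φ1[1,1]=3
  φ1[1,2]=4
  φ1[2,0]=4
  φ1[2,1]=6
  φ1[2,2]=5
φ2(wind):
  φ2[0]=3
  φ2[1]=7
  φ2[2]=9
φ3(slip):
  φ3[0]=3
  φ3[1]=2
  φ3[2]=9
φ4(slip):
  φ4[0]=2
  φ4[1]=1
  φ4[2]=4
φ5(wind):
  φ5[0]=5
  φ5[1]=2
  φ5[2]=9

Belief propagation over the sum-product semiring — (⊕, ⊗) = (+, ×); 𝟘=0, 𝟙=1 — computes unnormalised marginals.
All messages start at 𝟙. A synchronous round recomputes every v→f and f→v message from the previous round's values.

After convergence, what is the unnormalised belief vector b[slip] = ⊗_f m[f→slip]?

init: all messages = 𝟙 over 3 values
r1 m[φ0→ice] = [44, 46, 51]
r1 m[φ0→wind] = [58, 50, 33]
r1 m[φ0→slip] = [47, 45, 49]
r1 m[φ1→wind] = [19, 13, 15]
r1 m[φ1→cld] = [18, 16, 13]
r1 m[φ2→wind] = [3, 7, 9]
r1 m[φ3→slip] = [3, 2, 9]
r1 m[φ4→slip] = [2, 1, 4]
r1 m[φ5→wind] = [5, 2, 9]
r1 m[ice→φ0] = [1, 1, 1]
r1 m[wind→φ0] = [1, 1, 1]
r1 m[wind→φ1] = [1, 1, 1]
r1 m[wind→φ2] = [1, 1, 1]
r1 m[wind→φ5] = [1, 1, 1]
r1 m[slip→φ0] = [1, 1, 1]
r1 m[slip→φ3] = [1, 1, 1]
r1 m[slip→φ4] = [1, 1, 1]
r1 m[cld→φ1] = [1, 1, 1]
r2 m[φ0→ice] = [44, 46, 51]
r2 m[φ0→wind] = [58, 50, 33]
r2 m[φ0→slip] = [47, 45, 49]
r2 m[φ1→wind] = [19, 13, 15]
r2 m[φ1→cld] = [18, 16, 13]
r2 m[φ2→wind] = [3, 7, 9]
r2 m[φ3→slip] = [3, 2, 9]
r2 m[φ4→slip] = [2, 1, 4]
r2 m[φ5→wind] = [5, 2, 9]
r2 m[ice→φ0] = [1, 1, 1]
r2 m[wind→φ0] = [285, 182, 1215]
r2 m[wind→φ1] = [870, 700, 2673]
r2 m[wind→φ2] = [5510, 1300, 4455]
r2 m[wind→φ5] = [3306, 4550, 4455]
r2 m[slip→φ0] = [6, 2, 36]
r2 m[slip→φ3] = [94, 45, 196]
r2 m[slip→φ4] = [141, 90, 441]
r2 m[cld→φ1] = [1, 1, 1]
r3 m[φ0→ice] = [406522, 468286, 207916]
r3 m[φ0→wind] = [680, 852, 604]
r3 m[φ0→slip] = [18051, 21819, 25855]
r3 m[φ1→wind] = [19, 13, 15]
r3 m[φ1→cld] = [21852, 24228, 19645]
r3 m[φ2→wind] = [3, 7, 9]
r3 m[φ3→slip] = [3, 2, 9]
r3 m[φ4→slip] = [2, 1, 4]
r3 m[φ5→wind] = [5, 2, 9]
r3 m[ice→φ0] = [1, 1, 1]
r3 m[wind→φ0] = [285, 182, 1215]
r3 m[wind→φ1] = [870, 700, 2673]
r3 m[wind→φ2] = [5510, 1300, 4455]
r3 m[wind→φ5] = [3306, 4550, 4455]
r3 m[slip→φ0] = [6, 2, 36]
r3 m[slip→φ3] = [94, 45, 196]
r3 m[slip→φ4] = [141, 90, 441]
r3 m[cld→φ1] = [1, 1, 1]
r4 m[φ0→ice] = [406522, 468286, 207916]
r4 m[φ0→wind] = [680, 852, 604]
r4 m[φ0→slip] = [18051, 21819, 25855]
r4 m[φ1→wind] = [19, 13, 15]
r4 m[φ1→cld] = [21852, 24228, 19645]
r4 m[φ2→wind] = [3, 7, 9]
r4 m[φ3→slip] = [3, 2, 9]
r4 m[φ4→slip] = [2, 1, 4]
r4 m[φ5→wind] = [5, 2, 9]
r4 m[ice→φ0] = [1, 1, 1]
r4 m[wind→φ0] = [285, 182, 1215]
r4 m[wind→φ1] = [10200, 11928, 48924]
r4 m[wind→φ2] = [64600, 22152, 81540]
r4 m[wind→φ5] = [38760, 77532, 81540]
r4 m[slip→φ0] = [6, 2, 36]
r4 m[slip→φ3] = [36102, 21819, 103420]
r4 m[slip→φ4] = [54153, 43638, 232695]
r4 m[cld→φ1] = [1, 1, 1]
r5 m[φ0→ice] = [406522, 468286, 207916]
r5 m[φ0→wind] = [680, 852, 604]
r5 m[φ0→slip] = [18051, 21819, 25855]
r5 m[φ1→wind] = [19, 13, 15]
r5 m[φ1→cld] = [348864, 400728, 333132]
r5 m[φ2→wind] = [3, 7, 9]
r5 m[φ3→slip] = [3, 2, 9]
r5 m[φ4→slip] = [2, 1, 4]
r5 m[φ5→wind] = [5, 2, 9]
r5 m[ice→φ0] = [1, 1, 1]
r5 m[wind→φ0] = [285, 182, 1215]
r5 m[wind→φ1] = [10200, 11928, 48924]
r5 m[wind→φ2] = [64600, 22152, 81540]
r5 m[wind→φ5] = [38760, 77532, 81540]
r5 m[slip→φ0] = [6, 2, 36]
r5 m[slip→φ3] = [36102, 21819, 103420]
r5 m[slip→φ4] = [54153, 43638, 232695]
r5 m[cld→φ1] = [1, 1, 1]
r6 m[φ0→ice] = [406522, 468286, 207916]
r6 m[φ0→wind] = [680, 852, 604]
r6 m[φ0→slip] = [18051, 21819, 25855]
r6 m[φ1→wind] = [19, 13, 15]
r6 m[φ1→cld] = [348864, 400728, 333132]
r6 m[φ2→wind] = [3, 7, 9]
r6 m[φ3→slip] = [3, 2, 9]
r6 m[φ4→slip] = [2, 1, 4]
r6 m[φ5→wind] = [5, 2, 9]
r6 m[ice→φ0] = [1, 1, 1]
r6 m[wind→φ0] = [285, 182, 1215]
r6 m[wind→φ1] = [10200, 11928, 48924]
r6 m[wind→φ2] = [64600, 22152, 81540]
r6 m[wind→φ5] = [38760, 77532, 81540]
r6 m[slip→φ0] = [6, 2, 36]
r6 m[slip→φ3] = [36102, 21819, 103420]
r6 m[slip→φ4] = [54153, 43638, 232695]
r6 m[cld→φ1] = [1, 1, 1]
fixed point reached at round 6
b[slip] = ⊗ incoming = [108306, 43638, 930780]

b[slip] = [108306, 43638, 930780]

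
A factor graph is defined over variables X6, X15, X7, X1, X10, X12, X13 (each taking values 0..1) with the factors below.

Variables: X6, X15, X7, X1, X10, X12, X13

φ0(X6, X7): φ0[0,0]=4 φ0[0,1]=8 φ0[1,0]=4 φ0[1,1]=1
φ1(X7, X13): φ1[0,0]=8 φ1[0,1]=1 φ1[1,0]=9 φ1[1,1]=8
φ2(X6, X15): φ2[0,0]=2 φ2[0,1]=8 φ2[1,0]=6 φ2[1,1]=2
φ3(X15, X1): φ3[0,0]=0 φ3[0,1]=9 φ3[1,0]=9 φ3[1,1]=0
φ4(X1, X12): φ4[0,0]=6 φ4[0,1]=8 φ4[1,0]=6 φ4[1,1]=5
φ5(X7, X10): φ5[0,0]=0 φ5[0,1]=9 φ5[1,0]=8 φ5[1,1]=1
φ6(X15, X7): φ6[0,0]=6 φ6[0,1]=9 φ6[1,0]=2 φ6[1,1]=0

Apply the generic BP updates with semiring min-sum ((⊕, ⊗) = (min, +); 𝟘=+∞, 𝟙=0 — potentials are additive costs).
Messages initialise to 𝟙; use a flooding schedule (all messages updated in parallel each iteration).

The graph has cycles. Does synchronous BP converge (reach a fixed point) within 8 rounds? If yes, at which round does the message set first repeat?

NOT CONVERGED within 8 rounds

init: all messages = 𝟙 over 2 values
r1 m[φ0→X6] = [4, 1]
r1 m[φ0→X7] = [4, 1]
r1 m[φ1→X7] = [1, 8]
r1 m[φ1→X13] = [8, 1]
r1 m[φ2→X6] = [2, 2]
r1 m[φ2→X15] = [2, 2]
r1 m[φ3→X15] = [0, 0]
r1 m[φ3→X1] = [0, 0]
r1 m[φ4→X1] = [6, 5]
r1 m[φ4→X12] = [6, 5]
r1 m[φ5→X7] = [0, 1]
r1 m[φ5→X10] = [0, 1]
r1 m[φ6→X15] = [6, 0]
r1 m[φ6→X7] = [2, 0]
r1 m[X6→φ0] = [0, 0]
r1 m[X6→φ2] = [0, 0]
r1 m[X15→φ2] = [0, 0]
r1 m[X15→φ3] = [0, 0]
r1 m[X15→φ6] = [0, 0]
r1 m[X7→φ0] = [0, 0]
r1 m[X7→φ1] = [0, 0]
r1 m[X7→φ5] = [0, 0]
r1 m[X7→φ6] = [0, 0]
r1 m[X1→φ3] = [0, 0]
r1 m[X1→φ4] = [0, 0]
r1 m[X10→φ5] = [0, 0]
r1 m[X12→φ4] = [0, 0]
r1 m[X13→φ1] = [0, 0]
r2 m[φ0→X6] = [4, 1]
r2 m[φ0→X7] = [4, 1]
r2 m[φ1→X7] = [1, 8]
r2 m[φ1→X13] = [8, 1]
r2 m[φ2→X6] = [2, 2]
r2 m[φ2→X15] = [2, 2]
r2 m[φ3→X15] = [0, 0]
r2 m[φ3→X1] = [0, 0]
r2 m[φ4→X1] = [6, 5]
r2 m[φ4→X12] = [6, 5]
r2 m[φ5→X7] = [0, 1]
r2 m[φ5→X10] = [0, 1]
r2 m[φ6→X15] = [6, 0]
r2 m[φ6→X7] = [2, 0]
r2 m[X6→φ0] = [2, 2]
r2 m[X6→φ2] = [4, 1]
r2 m[X15→φ2] = [6, 0]
r2 m[X15→φ3] = [8, 2]
r2 m[X15→φ6] = [2, 2]
r2 m[X7→φ0] = [3, 9]
r2 m[X7→φ1] = [6, 2]
r2 m[X7→φ5] = [7, 9]
r2 m[X7→φ6] = [5, 10]
r2 m[X1→φ3] = [6, 5]
r2 m[X1→φ4] = [0, 0]
r2 m[X10→φ5] = [0, 0]
r2 m[X12→φ4] = [0, 0]
r2 m[X13→φ1] = [0, 0]
r3 m[φ0→X6] = [7, 7]
r3 m[φ0→X7] = [6, 3]
r3 m[φ1→X7] = [1, 8]
r3 m[φ1→X13] = [11, 7]
r3 m[φ2→X6] = [8, 2]
r3 m[φ2→X15] = [6, 3]
r3 m[φ3→X15] = [6, 5]
r3 m[φ3→X1] = [8, 2]
r3 m[φ4→X1] = [6, 5]
r3 m[φ4→X12] = [6, 5]
r3 m[φ5→X7] = [0, 1]
r3 m[φ5→X10] = [7, 10]
r3 m[φ6→X15] = [11, 7]
r3 m[φ6→X7] = [4, 2]
r3 m[X6→φ0] = [2, 2]
r3 m[X6→φ2] = [4, 1]
r3 m[X15→φ2] = [6, 0]
r3 m[X15→φ3] = [8, 2]
r3 m[X15→φ6] = [2, 2]
r3 m[X7→φ0] = [3, 9]
r3 m[X7→φ1] = [6, 2]
r3 m[X7→φ5] = [7, 9]
r3 m[X7→φ6] = [5, 10]
r3 m[X1→φ3] = [6, 5]
r3 m[X1→φ4] = [0, 0]
r3 m[X10→φ5] = [0, 0]
r3 m[X12→φ4] = [0, 0]
r3 m[X13→φ1] = [0, 0]
r4 m[φ0→X6] = [7, 7]
r4 m[φ0→X7] = [6, 3]
r4 m[φ1→X7] = [1, 8]
r4 m[φ1→X13] = [11, 7]
r4 m[φ2→X6] = [8, 2]
r4 m[φ2→X15] = [6, 3]
r4 m[φ3→X15] = [6, 5]
r4 m[φ3→X1] = [8, 2]
r4 m[φ4→X1] = [6, 5]
r4 m[φ4→X12] = [6, 5]
r4 m[φ5→X7] = [0, 1]
r4 m[φ5→X10] = [7, 10]
r4 m[φ6→X15] = [11, 7]
r4 m[φ6→X7] = [4, 2]
r4 m[X6→φ0] = [8, 2]
r4 m[X6→φ2] = [7, 7]
r4 m[X15→φ2] = [17, 12]
r4 m[X15→φ3] = [17, 10]
r4 m[X15→φ6] = [12, 8]
r4 m[X7→φ0] = [5, 11]
r4 m[X7→φ1] = [10, 6]
r4 m[X7→φ5] = [11, 13]
r4 m[X7→φ6] = [7, 12]
r4 m[X1→φ3] = [6, 5]
r4 m[X1→φ4] = [8, 2]
r4 m[X10→φ5] = [0, 0]
r4 m[X12→φ4] = [0, 0]
r4 m[X13→φ1] = [0, 0]
r5 m[φ0→X6] = [9, 9]
r5 m[φ0→X7] = [6, 3]
r5 m[φ1→X7] = [1, 8]
r5 m[φ1→X13] = [15, 11]
r5 m[φ2→X6] = [19, 14]
r5 m[φ2→X15] = [9, 9]
r5 m[φ3→X15] = [6, 5]
r5 m[φ3→X1] = [17, 10]
r5 m[φ4→X1] = [6, 5]
r5 m[φ4→X12] = [8, 7]
r5 m[φ5→X7] = [0, 1]
r5 m[φ5→X10] = [11, 14]
r5 m[φ6→X15] = [13, 9]
r5 m[φ6→X7] = [10, 8]
r5 m[X6→φ0] = [8, 2]
r5 m[X6→φ2] = [7, 7]
r5 m[X15→φ2] = [17, 12]
r5 m[X15→φ3] = [17, 10]
r5 m[X15→φ6] = [12, 8]
r5 m[X7→φ0] = [5, 11]
r5 m[X7→φ1] = [10, 6]
r5 m[X7→φ5] = [11, 13]
r5 m[X7→φ6] = [7, 12]
r5 m[X1→φ3] = [6, 5]
r5 m[X1→φ4] = [8, 2]
r5 m[X10→φ5] = [0, 0]
r5 m[X12→φ4] = [0, 0]
r5 m[X13→φ1] = [0, 0]
r6 m[φ0→X6] = [9, 9]
r6 m[φ0→X7] = [6, 3]
r6 m[φ1→X7] = [1, 8]
r6 m[φ1→X13] = [15, 11]
r6 m[φ2→X6] = [19, 14]
r6 m[φ2→X15] = [9, 9]
r6 m[φ3→X15] = [6, 5]
r6 m[φ3→X1] = [17, 10]
r6 m[φ4→X1] = [6, 5]
r6 m[φ4→X12] = [8, 7]
r6 m[φ5→X7] = [0, 1]
r6 m[φ5→X10] = [11, 14]
r6 m[φ6→X15] = [13, 9]
r6 m[φ6→X7] = [10, 8]
r6 m[X6→φ0] = [19, 14]
r6 m[X6→φ2] = [9, 9]
r6 m[X15→φ2] = [19, 14]
r6 m[X15→φ3] = [22, 18]
r6 m[X15→φ6] = [15, 14]
r6 m[X7→φ0] = [11, 17]
r6 m[X7→φ1] = [16, 12]
r6 m[X7→φ5] = [17, 19]
r6 m[X7→φ6] = [7, 12]
r6 m[X1→φ3] = [6, 5]
r6 m[X1→φ4] = [17, 10]
r6 m[X10→φ5] = [0, 0]
r6 m[X12→φ4] = [0, 0]
r6 m[X13→φ1] = [0, 0]
r7 m[φ0→X6] = [15, 15]
r7 m[φ0→X7] = [18, 15]
r7 m[φ1→X7] = [1, 8]
r7 m[φ1→X13] = [21, 17]
r7 m[φ2→X6] = [21, 16]
r7 m[φ2→X15] = [11, 11]
r7 m[φ3→X15] = [6, 5]
r7 m[φ3→X1] = [22, 18]
r7 m[φ4→X1] = [6, 5]
r7 m[φ4→X12] = [16, 15]
r7 m[φ5→X7] = [0, 1]
r7 m[φ5→X10] = [17, 20]
r7 m[φ6→X15] = [13, 9]
r7 m[φ6→X7] = [16, 14]
r7 m[X6→φ0] = [19, 14]
r7 m[X6→φ2] = [9, 9]
r7 m[X15→φ2] = [19, 14]
r7 m[X15→φ3] = [22, 18]
r7 m[X15→φ6] = [15, 14]
r7 m[X7→φ0] = [11, 17]
r7 m[X7→φ1] = [16, 12]
r7 m[X7→φ5] = [17, 19]
r7 m[X7→φ6] = [7, 12]
r7 m[X1→φ3] = [6, 5]
r7 m[X1→φ4] = [17, 10]
r7 m[X10→φ5] = [0, 0]
r7 m[X12→φ4] = [0, 0]
r7 m[X13→φ1] = [0, 0]
r8 m[φ0→X6] = [15, 15]
r8 m[φ0→X7] = [18, 15]
r8 m[φ1→X7] = [1, 8]
r8 m[φ1→X13] = [21, 17]
r8 m[φ2→X6] = [21, 16]
r8 m[φ2→X15] = [11, 11]
r8 m[φ3→X15] = [6, 5]
r8 m[φ3→X1] = [22, 18]
r8 m[φ4→X1] = [6, 5]
r8 m[φ4→X12] = [16, 15]
r8 m[φ5→X7] = [0, 1]
r8 m[φ5→X10] = [17, 20]
r8 m[φ6→X15] = [13, 9]
r8 m[φ6→X7] = [16, 14]
r8 m[X6→φ0] = [21, 16]
r8 m[X6→φ2] = [15, 15]
r8 m[X15→φ2] = [19, 14]
r8 m[X15→φ3] = [24, 20]
r8 m[X15→φ6] = [17, 16]
r8 m[X7→φ0] = [17, 23]
r8 m[X7→φ1] = [34, 30]
r8 m[X7→φ5] = [35, 37]
r8 m[X7→φ6] = [19, 24]
r8 m[X1→φ3] = [6, 5]
r8 m[X1→φ4] = [22, 18]
r8 m[X10→φ5] = [0, 0]
r8 m[X12→φ4] = [0, 0]
r8 m[X13→φ1] = [0, 0]
no fixed point within 8 rounds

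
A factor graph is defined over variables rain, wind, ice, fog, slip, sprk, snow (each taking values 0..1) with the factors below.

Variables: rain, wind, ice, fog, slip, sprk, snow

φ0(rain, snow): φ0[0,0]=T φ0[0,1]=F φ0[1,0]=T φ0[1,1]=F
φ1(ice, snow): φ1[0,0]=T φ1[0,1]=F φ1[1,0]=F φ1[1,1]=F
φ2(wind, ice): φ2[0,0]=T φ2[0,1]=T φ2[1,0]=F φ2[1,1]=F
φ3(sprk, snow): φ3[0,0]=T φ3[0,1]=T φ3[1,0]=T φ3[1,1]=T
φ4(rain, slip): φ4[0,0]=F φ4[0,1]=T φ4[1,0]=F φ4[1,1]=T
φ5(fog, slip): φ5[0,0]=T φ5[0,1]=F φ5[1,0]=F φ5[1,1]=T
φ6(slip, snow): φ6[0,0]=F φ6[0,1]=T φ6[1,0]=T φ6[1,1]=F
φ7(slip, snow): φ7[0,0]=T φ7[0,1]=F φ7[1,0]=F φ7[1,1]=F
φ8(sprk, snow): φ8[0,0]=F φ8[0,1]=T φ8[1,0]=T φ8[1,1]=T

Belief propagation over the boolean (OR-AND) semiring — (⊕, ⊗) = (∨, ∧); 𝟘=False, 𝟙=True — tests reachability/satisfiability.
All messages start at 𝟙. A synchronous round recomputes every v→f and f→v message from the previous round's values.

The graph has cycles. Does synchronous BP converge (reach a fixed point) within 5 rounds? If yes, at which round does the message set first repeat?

NOT CONVERGED within 5 rounds

init: all messages = 𝟙 over 2 values
r1 m[φ0→rain] = [T, T]
r1 m[φ0→snow] = [T, F]
r1 m[φ1→ice] = [T, F]
r1 m[φ1→snow] = [T, F]
r1 m[φ2→wind] = [T, F]
r1 m[φ2→ice] = [T, T]
r1 m[φ3→sprk] = [T, T]
r1 m[φ3→snow] = [T, T]
r1 m[φ4→rain] = [T, T]
r1 m[φ4→slip] = [F, T]
r1 m[φ5→fog] = [T, T]
r1 m[φ5→slip] = [T, T]
r1 m[φ6→slip] = [T, T]
r1 m[φ6→snow] = [T, T]
r1 m[φ7→slip] = [T, F]
r1 m[φ7→snow] = [T, F]
r1 m[φ8→sprk] = [T, T]
r1 m[φ8→snow] = [T, T]
r1 m[rain→φ0] = [T, T]
r1 m[rain→φ4] = [T, T]
r1 m[wind→φ2] = [T, T]
r1 m[ice→φ1] = [T, T]
r1 m[ice→φ2] = [T, T]
r1 m[fog→φ5] = [T, T]
r1 m[slip→φ4] = [T, T]
r1 m[slip→φ5] = [T, T]
r1 m[slip→φ6] = [T, T]
r1 m[slip→φ7] = [T, T]
r1 m[sprk→φ3] = [T, T]
r1 m[sprk→φ8] = [T, T]
r1 m[snow→φ0] = [T, T]
r1 m[snow→φ1] = [T, T]
r1 m[snow→φ3] = [T, T]
r1 m[snow→φ6] = [T, T]
r1 m[snow→φ7] = [T, T]
r1 m[snow→φ8] = [T, T]
r2 m[φ0→rain] = [T, T]
r2 m[φ0→snow] = [T, F]
r2 m[φ1→ice] = [T, F]
r2 m[φ1→snow] = [T, F]
r2 m[φ2→wind] = [T, F]
r2 m[φ2→ice] = [T, T]
r2 m[φ3→sprk] = [T, T]
r2 m[φ3→snow] = [T, T]
r2 m[φ4→rain] = [T, T]
r2 m[φ4→slip] = [F, T]
r2 m[φ5→fog] = [T, T]
r2 m[φ5→slip] = [T, T]
r2 m[φ6→slip] = [T, T]
r2 m[φ6→snow] = [T, T]
r2 m[φ7→slip] = [T, F]
r2 m[φ7→snow] = [T, F]
r2 m[φ8→sprk] = [T, T]
r2 m[φ8→snow] = [T, T]
r2 m[rain→φ0] = [T, T]
r2 m[rain→φ4] = [T, T]
r2 m[wind→φ2] = [T, T]
r2 m[ice→φ1] = [T, T]
r2 m[ice→φ2] = [T, F]
r2 m[fog→φ5] = [T, T]
r2 m[slip→φ4] = [T, F]
r2 m[slip→φ5] = [F, F]
r2 m[slip→φ6] = [F, F]
r2 m[slip→φ7] = [F, T]
r2 m[sprk→φ3] = [T, T]
r2 m[sprk→φ8] = [T, T]
r2 m[snow→φ0] = [T, F]
r2 m[snow→φ1] = [T, F]
r2 m[snow→φ3] = [T, F]
r2 m[snow→φ6] = [T, F]
r2 m[snow→φ7] = [T, F]
r2 m[snow→φ8] = [T, F]
r3 m[φ0→rain] = [T, T]
r3 m[φ0→snow] = [T, F]
r3 m[φ1→ice] = [T, F]
r3 m[φ1→snow] = [T, F]
r3 m[φ2→wind] = [T, F]
r3 m[φ2→ice] = [T, T]
r3 m[φ3→sprk] = [T, T]
r3 m[φ3→snow] = [T, T]
r3 m[φ4→rain] = [F, F]
r3 m[φ4→slip] = [F, T]
r3 m[φ5→fog] = [F, F]
r3 m[φ5→slip] = [T, T]
r3 m[φ6→slip] = [F, T]
r3 m[φ6→snow] = [F, F]
r3 m[φ7→slip] = [T, F]
r3 m[φ7→snow] = [F, F]
r3 m[φ8→sprk] = [F, T]
r3 m[φ8→snow] = [T, T]
r3 m[rain→φ0] = [T, T]
r3 m[rain→φ4] = [T, T]
r3 m[wind→φ2] = [T, T]
r3 m[ice→φ1] = [T, T]
r3 m[ice→φ2] = [T, F]
r3 m[fog→φ5] = [T, T]
r3 m[slip→φ4] = [T, F]
r3 m[slip→φ5] = [F, F]
r3 m[slip→φ6] = [F, F]
r3 m[slip→φ7] = [F, T]
r3 m[sprk→φ3] = [T, T]
r3 m[sprk→φ8] = [T, T]
r3 m[snow→φ0] = [T, F]
r3 m[snow→φ1] = [T, F]
r3 m[snow→φ3] = [T, F]
r3 m[snow→φ6] = [T, F]
r3 m[snow→φ7] = [T, F]
r3 m[snow→φ8] = [T, F]
r4 m[φ0→rain] = [T, T]
r4 m[φ0→snow] = [T, F]
r4 m[φ1→ice] = [T, F]
r4 m[φ1→snow] = [T, F]
r4 m[φ2→wind] = [T, F]
r4 m[φ2→ice] = [T, T]
r4 m[φ3→sprk] = [T, T]
r4 m[φ3→snow] = [T, T]
r4 m[φ4→rain] = [F, F]
r4 m[φ4→slip] = [F, T]
r4 m[φ5→fog] = [F, F]
r4 m[φ5→slip] = [T, T]
r4 m[φ6→slip] = [F, T]
r4 m[φ6→snow] = [F, F]
r4 m[φ7→slip] = [T, F]
r4 m[φ7→snow] = [F, F]
r4 m[φ8→sprk] = [F, T]
r4 m[φ8→snow] = [T, T]
r4 m[rain→φ0] = [F, F]
r4 m[rain→φ4] = [T, T]
r4 m[wind→φ2] = [T, T]
r4 m[ice→φ1] = [T, T]
r4 m[ice→φ2] = [T, F]
r4 m[fog→φ5] = [T, T]
r4 m[slip→φ4] = [F, F]
r4 m[slip→φ5] = [F, F]
r4 m[slip→φ6] = [F, F]
r4 m[slip→φ7] = [F, T]
r4 m[sprk→φ3] = [F, T]
r4 m[sprk→φ8] = [T, T]
r4 m[snow→φ0] = [F, F]
r4 m[snow→φ1] = [F, F]
r4 m[snow→φ3] = [F, F]
r4 m[snow→φ6] = [F, F]
r4 m[snow→φ7] = [F, F]
r4 m[snow→φ8] = [F, F]
r5 m[φ0→rain] = [F, F]
r5 m[φ0→snow] = [F, F]
r5 m[φ1→ice] = [F, F]
r5 m[φ1→snow] = [T, F]
r5 m[φ2→wind] = [T, F]
r5 m[φ2→ice] = [T, T]
r5 m[φ3→sprk] = [F, F]
r5 m[φ3→snow] = [T, T]
r5 m[φ4→rain] = [F, F]
r5 m[φ4→slip] = [F, T]
r5 m[φ5→fog] = [F, F]
r5 m[φ5→slip] = [T, T]
r5 m[φ6→slip] = [F, F]
r5 m[φ6→snow] = [F, F]
r5 m[φ7→slip] = [F, F]
r5 m[φ7→snow] = [F, F]
r5 m[φ8→sprk] = [F, F]
r5 m[φ8→snow] = [T, T]
r5 m[rain→φ0] = [F, F]
r5 m[rain→φ4] = [T, T]
r5 m[wind→φ2] = [T, T]
r5 m[ice→φ1] = [T, T]
r5 m[ice→φ2] = [T, F]
r5 m[fog→φ5] = [T, T]
r5 m[slip→φ4] = [F, F]
r5 m[slip→φ5] = [F, F]
r5 m[slip→φ6] = [F, F]
r5 m[slip→φ7] = [F, T]
r5 m[sprk→φ3] = [F, T]
r5 m[sprk→φ8] = [T, T]
r5 m[snow→φ0] = [F, F]
r5 m[snow→φ1] = [F, F]
r5 m[snow→φ3] = [F, F]
r5 m[snow→φ6] = [F, F]
r5 m[snow→φ7] = [F, F]
r5 m[snow→φ8] = [F, F]
no fixed point within 5 rounds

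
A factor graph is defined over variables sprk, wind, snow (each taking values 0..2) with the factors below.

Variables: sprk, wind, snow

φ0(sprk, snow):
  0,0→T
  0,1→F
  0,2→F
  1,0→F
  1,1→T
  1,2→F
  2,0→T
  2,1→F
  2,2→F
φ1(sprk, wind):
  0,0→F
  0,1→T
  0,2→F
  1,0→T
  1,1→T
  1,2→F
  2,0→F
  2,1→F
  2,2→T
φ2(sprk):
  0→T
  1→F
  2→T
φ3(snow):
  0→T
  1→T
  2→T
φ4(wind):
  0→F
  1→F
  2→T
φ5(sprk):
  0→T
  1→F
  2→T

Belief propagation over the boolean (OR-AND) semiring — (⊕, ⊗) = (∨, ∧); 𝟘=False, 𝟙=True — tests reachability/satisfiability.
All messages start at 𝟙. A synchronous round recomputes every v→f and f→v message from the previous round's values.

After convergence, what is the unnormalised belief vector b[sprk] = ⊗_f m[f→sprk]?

init: all messages = 𝟙 over 3 values
r1 m[φ0→sprk] = [T, T, T]
r1 m[φ0→snow] = [T, T, F]
r1 m[φ1→sprk] = [T, T, T]
r1 m[φ1→wind] = [T, T, T]
r1 m[φ2→sprk] = [T, F, T]
r1 m[φ3→snow] = [T, T, T]
r1 m[φ4→wind] = [F, F, T]
r1 m[φ5→sprk] = [T, F, T]
r1 m[sprk→φ0] = [T, T, T]
r1 m[sprk→φ1] = [T, T, T]
r1 m[sprk→φ2] = [T, T, T]
r1 m[sprk→φ5] = [T, T, T]
r1 m[wind→φ1] = [T, T, T]
r1 m[wind→φ4] = [T, T, T]
r1 m[snow→φ0] = [T, T, T]
r1 m[snow→φ3] = [T, T, T]
r2 m[φ0→sprk] = [T, T, T]
r2 m[φ0→snow] = [T, T, F]
r2 m[φ1→sprk] = [T, T, T]
r2 m[φ1→wind] = [T, T, T]
r2 m[φ2→sprk] = [T, F, T]
r2 m[φ3→snow] = [T, T, T]
r2 m[φ4→wind] = [F, F, T]
r2 m[φ5→sprk] = [T, F, T]
r2 m[sprk→φ0] = [T, F, T]
r2 m[sprk→φ1] = [T, F, T]
r2 m[sprk→φ2] = [T, F, T]
r2 m[sprk→φ5] = [T, F, T]
r2 m[wind→φ1] = [F, F, T]
r2 m[wind→φ4] = [T, T, T]
r2 m[snow→φ0] = [T, T, T]
r2 m[snow→φ3] = [T, T, F]
r3 m[φ0→sprk] = [T, T, T]
r3 m[φ0→snow] = [T, F, F]
r3 m[φ1→sprk] = [F, F, T]
r3 m[φ1→wind] = [F, T, T]
r3 m[φ2→sprk] = [T, F, T]
r3 m[φ3→snow] = [T, T, T]
r3 m[φ4→wind] = [F, F, T]
r3 m[φ5→sprk] = [T, F, T]
r3 m[sprk→φ0] = [T, F, T]
r3 m[sprk→φ1] = [T, F, T]
r3 m[sprk→φ2] = [T, F, T]
r3 m[sprk→φ5] = [T, F, T]
r3 m[wind→φ1] = [F, F, T]
r3 m[wind→φ4] = [T, T, T]
r3 m[snow→φ0] = [T, T, T]
r3 m[snow→φ3] = [T, T, F]
r4 m[φ0→sprk] = [T, T, T]
r4 m[φ0→snow] = [T, F, F]
r4 m[φ1→sprk] = [F, F, T]
r4 m[φ1→wind] = [F, T, T]
r4 m[φ2→sprk] = [T, F, T]
r4 m[φ3→snow] = [T, T, T]
r4 m[φ4→wind] = [F, F, T]
r4 m[φ5→sprk] = [T, F, T]
r4 m[sprk→φ0] = [F, F, T]
r4 m[sprk→φ1] = [T, F, T]
r4 m[sprk→φ2] = [F, F, T]
r4 m[sprk→φ5] = [F, F, T]
r4 m[wind→φ1] = [F, F, T]
r4 m[wind→φ4] = [F, T, T]
r4 m[snow→φ0] = [T, T, T]
r4 m[snow→φ3] = [T, F, F]
r5 m[φ0→sprk] = [T, T, T]
r5 m[φ0→snow] = [T, F, F]
r5 m[φ1→sprk] = [F, F, T]
r5 m[φ1→wind] = [F, T, T]
r5 m[φ2→sprk] = [T, F, T]
r5 m[φ3→snow] = [T, T, T]
r5 m[φ4→wind] = [F, F, T]
r5 m[φ5→sprk] = [T, F, T]
r5 m[sprk→φ0] = [F, F, T]
r5 m[sprk→φ1] = [T, F, T]
r5 m[sprk→φ2] = [F, F, T]
r5 m[sprk→φ5] = [F, F, T]
r5 m[wind→φ1] = [F, F, T]
r5 m[wind→φ4] = [F, T, T]
r5 m[snow→φ0] = [T, T, T]
r5 m[snow→φ3] = [T, F, F]
fixed point reached at round 5
b[sprk] = ⊗ incoming = [F, F, T]

b[sprk] = [F, F, T]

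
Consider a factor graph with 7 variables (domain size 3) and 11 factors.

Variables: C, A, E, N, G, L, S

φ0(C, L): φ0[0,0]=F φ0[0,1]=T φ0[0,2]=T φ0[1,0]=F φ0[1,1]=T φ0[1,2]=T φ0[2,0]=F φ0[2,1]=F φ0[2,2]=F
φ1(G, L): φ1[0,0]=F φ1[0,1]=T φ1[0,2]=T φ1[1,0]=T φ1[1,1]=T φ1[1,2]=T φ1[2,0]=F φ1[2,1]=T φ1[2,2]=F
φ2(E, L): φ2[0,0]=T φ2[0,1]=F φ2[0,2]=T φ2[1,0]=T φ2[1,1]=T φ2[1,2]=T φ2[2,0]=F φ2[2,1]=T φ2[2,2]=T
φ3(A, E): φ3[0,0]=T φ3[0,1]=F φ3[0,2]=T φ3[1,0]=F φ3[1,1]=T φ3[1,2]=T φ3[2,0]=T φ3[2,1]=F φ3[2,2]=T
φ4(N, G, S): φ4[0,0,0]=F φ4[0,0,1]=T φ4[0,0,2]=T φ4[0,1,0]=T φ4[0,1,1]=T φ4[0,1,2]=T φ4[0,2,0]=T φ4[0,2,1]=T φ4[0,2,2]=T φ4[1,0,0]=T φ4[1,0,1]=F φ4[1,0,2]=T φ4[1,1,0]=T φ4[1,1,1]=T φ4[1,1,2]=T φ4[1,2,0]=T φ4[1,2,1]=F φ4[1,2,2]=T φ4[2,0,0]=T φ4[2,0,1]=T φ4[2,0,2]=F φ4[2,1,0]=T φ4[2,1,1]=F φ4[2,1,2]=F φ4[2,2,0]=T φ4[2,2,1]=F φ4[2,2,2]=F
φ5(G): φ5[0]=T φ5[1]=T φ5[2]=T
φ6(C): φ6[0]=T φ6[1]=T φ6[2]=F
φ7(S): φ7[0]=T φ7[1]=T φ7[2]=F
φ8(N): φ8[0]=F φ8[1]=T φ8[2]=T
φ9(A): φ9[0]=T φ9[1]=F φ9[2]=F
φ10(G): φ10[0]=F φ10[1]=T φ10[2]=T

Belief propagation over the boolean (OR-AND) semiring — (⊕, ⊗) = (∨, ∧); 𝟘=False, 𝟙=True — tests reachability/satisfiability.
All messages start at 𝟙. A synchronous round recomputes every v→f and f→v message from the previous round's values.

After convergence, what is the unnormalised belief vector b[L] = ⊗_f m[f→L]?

b[L] = [F, T, T]

init: all messages = 𝟙 over 3 values
r1 m[φ0→C] = [T, T, F]
r1 m[φ0→L] = [F, T, T]
r1 m[φ1→G] = [T, T, T]
r1 m[φ1→L] = [T, T, T]
r1 m[φ2→E] = [T, T, T]
r1 m[φ2→L] = [T, T, T]
r1 m[φ3→A] = [T, T, T]
r1 m[φ3→E] = [T, T, T]
r1 m[φ4→N] = [T, T, T]
r1 m[φ4→G] = [T, T, T]
r1 m[φ4→S] = [T, T, T]
r1 m[φ5→G] = [T, T, T]
r1 m[φ6→C] = [T, T, F]
r1 m[φ7→S] = [T, T, F]
r1 m[φ8→N] = [F, T, T]
r1 m[φ9→A] = [T, F, F]
r1 m[φ10→G] = [F, T, T]
r1 m[C→φ0] = [T, T, T]
r1 m[C→φ6] = [T, T, T]
r1 m[A→φ3] = [T, T, T]
r1 m[A→φ9] = [T, T, T]
r1 m[E→φ2] = [T, T, T]
r1 m[E→φ3] = [T, T, T]
r1 m[N→φ4] = [T, T, T]
r1 m[N→φ8] = [T, T, T]
r1 m[G→φ1] = [T, T, T]
r1 m[G→φ4] = [T, T, T]
r1 m[G→φ5] = [T, T, T]
r1 m[G→φ10] = [T, T, T]
r1 m[L→φ0] = [T, T, T]
r1 m[L→φ1] = [T, T, T]
r1 m[L→φ2] = [T, T, T]
r1 m[S→φ4] = [T, T, T]
r1 m[S→φ7] = [T, T, T]
r2 m[φ0→C] = [T, T, F]
r2 m[φ0→L] = [F, T, T]
r2 m[φ1→G] = [T, T, T]
r2 m[φ1→L] = [T, T, T]
r2 m[φ2→E] = [T, T, T]
r2 m[φ2→L] = [T, T, T]
r2 m[φ3→A] = [T, T, T]
r2 m[φ3→E] = [T, T, T]
r2 m[φ4→N] = [T, T, T]
r2 m[φ4→G] = [T, T, T]
r2 m[φ4→S] = [T, T, T]
r2 m[φ5→G] = [T, T, T]
r2 m[φ6→C] = [T, T, F]
r2 m[φ7→S] = [T, T, F]
r2 m[φ8→N] = [F, T, T]
r2 m[φ9→A] = [T, F, F]
r2 m[φ10→G] = [F, T, T]
r2 m[C→φ0] = [T, T, F]
r2 m[C→φ6] = [T, T, F]
r2 m[A→φ3] = [T, F, F]
r2 m[A→φ9] = [T, T, T]
r2 m[E→φ2] = [T, T, T]
r2 m[E→φ3] = [T, T, T]
r2 m[N→φ4] = [F, T, T]
r2 m[N→φ8] = [T, T, T]
r2 m[G→φ1] = [F, T, T]
r2 m[G→φ4] = [F, T, T]
r2 m[G→φ5] = [F, T, T]
r2 m[G→φ10] = [T, T, T]
r2 m[L→φ0] = [T, T, T]
r2 m[L→φ1] = [F, T, T]
r2 m[L→φ2] = [F, T, T]
r2 m[S→φ4] = [T, T, F]
r2 m[S→φ7] = [T, T, T]
r3 m[φ0→C] = [T, T, F]
r3 m[φ0→L] = [F, T, T]
r3 m[φ1→G] = [T, T, T]
r3 m[φ1→L] = [T, T, T]
r3 m[φ2→E] = [T, T, T]
r3 m[φ2→L] = [T, T, T]
r3 m[φ3→A] = [T, T, T]
r3 m[φ3→E] = [T, F, T]
r3 m[φ4→N] = [T, T, T]
r3 m[φ4→G] = [T, T, T]
r3 m[φ4→S] = [T, T, T]
r3 m[φ5→G] = [T, T, T]
r3 m[φ6→C] = [T, T, F]
r3 m[φ7→S] = [T, T, F]
r3 m[φ8→N] = [F, T, T]
r3 m[φ9→A] = [T, F, F]
r3 m[φ10→G] = [F, T, T]
r3 m[C→φ0] = [T, T, F]
r3 m[C→φ6] = [T, T, F]
r3 m[A→φ3] = [T, F, F]
r3 m[A→φ9] = [T, T, T]
r3 m[E→φ2] = [T, T, T]
r3 m[E→φ3] = [T, T, T]
r3 m[N→φ4] = [F, T, T]
r3 m[N→φ8] = [T, T, T]
r3 m[G→φ1] = [F, T, T]
r3 m[G→φ4] = [F, T, T]
r3 m[G→φ5] = [F, T, T]
r3 m[G→φ10] = [T, T, T]
r3 m[L→φ0] = [T, T, T]
r3 m[L→φ1] = [F, T, T]
r3 m[L→φ2] = [F, T, T]
r3 m[S→φ4] = [T, T, F]
r3 m[S→φ7] = [T, T, T]
r4 m[φ0→C] = [T, T, F]
r4 m[φ0→L] = [F, T, T]
r4 m[φ1→G] = [T, T, T]
r4 m[φ1→L] = [T, T, T]
r4 m[φ2→E] = [T, T, T]
r4 m[φ2→L] = [T, T, T]
r4 m[φ3→A] = [T, T, T]
r4 m[φ3→E] = [T, F, T]
r4 m[φ4→N] = [T, T, T]
r4 m[φ4→G] = [T, T, T]
r4 m[φ4→S] = [T, T, T]
r4 m[φ5→G] = [T, T, T]
r4 m[φ6→C] = [T, T, F]
r4 m[φ7→S] = [T, T, F]
r4 m[φ8→N] = [F, T, T]
r4 m[φ9→A] = [T, F, F]
r4 m[φ10→G] = [F, T, T]
r4 m[C→φ0] = [T, T, F]
r4 m[C→φ6] = [T, T, F]
r4 m[A→φ3] = [T, F, F]
r4 m[A→φ9] = [T, T, T]
r4 m[E→φ2] = [T, F, T]
r4 m[E→φ3] = [T, T, T]
r4 m[N→φ4] = [F, T, T]
r4 m[N→φ8] = [T, T, T]
r4 m[G→φ1] = [F, T, T]
r4 m[G→φ4] = [F, T, T]
r4 m[G→φ5] = [F, T, T]
r4 m[G→φ10] = [T, T, T]
r4 m[L→φ0] = [T, T, T]
r4 m[L→φ1] = [F, T, T]
r4 m[L→φ2] = [F, T, T]
r4 m[S→φ4] = [T, T, F]
r4 m[S→φ7] = [T, T, T]
r5 m[φ0→C] = [T, T, F]
r5 m[φ0→L] = [F, T, T]
r5 m[φ1→G] = [T, T, T]
r5 m[φ1→L] = [T, T, T]
r5 m[φ2→E] = [T, T, T]
r5 m[φ2→L] = [T, T, T]
r5 m[φ3→A] = [T, T, T]
r5 m[φ3→E] = [T, F, T]
r5 m[φ4→N] = [T, T, T]
r5 m[φ4→G] = [T, T, T]
r5 m[φ4→S] = [T, T, T]
r5 m[φ5→G] = [T, T, T]
r5 m[φ6→C] = [T, T, F]
r5 m[φ7→S] = [T, T, F]
r5 m[φ8→N] = [F, T, T]
r5 m[φ9→A] = [T, F, F]
r5 m[φ10→G] = [F, T, T]
r5 m[C→φ0] = [T, T, F]
r5 m[C→φ6] = [T, T, F]
r5 m[A→φ3] = [T, F, F]
r5 m[A→φ9] = [T, T, T]
r5 m[E→φ2] = [T, F, T]
r5 m[E→φ3] = [T, T, T]
r5 m[N→φ4] = [F, T, T]
r5 m[N→φ8] = [T, T, T]
r5 m[G→φ1] = [F, T, T]
r5 m[G→φ4] = [F, T, T]
r5 m[G→φ5] = [F, T, T]
r5 m[G→φ10] = [T, T, T]
r5 m[L→φ0] = [T, T, T]
r5 m[L→φ1] = [F, T, T]
r5 m[L→φ2] = [F, T, T]
r5 m[S→φ4] = [T, T, F]
r5 m[S→φ7] = [T, T, T]
fixed point reached at round 5
b[L] = ⊗ incoming = [F, T, T]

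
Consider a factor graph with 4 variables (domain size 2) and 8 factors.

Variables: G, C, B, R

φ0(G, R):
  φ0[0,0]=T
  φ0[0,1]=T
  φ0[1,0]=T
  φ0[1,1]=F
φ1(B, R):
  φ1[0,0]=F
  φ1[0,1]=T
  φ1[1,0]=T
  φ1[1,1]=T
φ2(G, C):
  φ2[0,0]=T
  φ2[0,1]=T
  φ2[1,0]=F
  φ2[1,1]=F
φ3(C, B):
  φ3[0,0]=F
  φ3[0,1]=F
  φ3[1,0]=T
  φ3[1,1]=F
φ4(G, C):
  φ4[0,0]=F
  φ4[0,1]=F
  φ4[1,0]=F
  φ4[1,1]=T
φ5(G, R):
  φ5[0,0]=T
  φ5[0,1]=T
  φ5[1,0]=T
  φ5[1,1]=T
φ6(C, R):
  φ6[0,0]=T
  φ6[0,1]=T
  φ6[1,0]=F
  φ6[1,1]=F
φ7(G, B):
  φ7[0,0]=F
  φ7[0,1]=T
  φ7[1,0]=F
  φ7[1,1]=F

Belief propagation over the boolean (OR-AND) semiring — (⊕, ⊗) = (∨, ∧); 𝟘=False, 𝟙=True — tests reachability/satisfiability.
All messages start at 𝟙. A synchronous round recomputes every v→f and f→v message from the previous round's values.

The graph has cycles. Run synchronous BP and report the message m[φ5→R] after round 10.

message @ round 10 = [F, F]

init: all messages = 𝟙 over 2 values
r1 m[φ0→G] = [T, T]
r1 m[φ0→R] = [T, T]
r1 m[φ1→B] = [T, T]
r1 m[φ1→R] = [T, T]
r1 m[φ2→G] = [T, F]
r1 m[φ2→C] = [T, T]
r1 m[φ3→C] = [F, T]
r1 m[φ3→B] = [T, F]
r1 m[φ4→G] = [F, T]
r1 m[φ4→C] = [F, T]
r1 m[φ5→G] = [T, T]
r1 m[φ5→R] = [T, T]
r1 m[φ6→C] = [T, F]
r1 m[φ6→R] = [T, T]
r1 m[φ7→G] = [T, F]
r1 m[φ7→B] = [F, T]
r1 m[G→φ0] = [T, T]
r1 m[G→φ2] = [T, T]
r1 m[G→φ4] = [T, T]
r1 m[G→φ5] = [T, T]
r1 m[G→φ7] = [T, T]
r1 m[C→φ2] = [T, T]
r1 m[C→φ3] = [T, T]
r1 m[C→φ4] = [T, T]
r1 m[C→φ6] = [T, T]
r1 m[B→φ1] = [T, T]
r1 m[B→φ3] = [T, T]
r1 m[B→φ7] = [T, T]
r1 m[R→φ0] = [T, T]
r1 m[R→φ1] = [T, T]
r1 m[R→φ5] = [T, T]
r1 m[R→φ6] = [T, T]
r2 m[φ0→G] = [T, T]
r2 m[φ0→R] = [T, T]
r2 m[φ1→B] = [T, T]
r2 m[φ1→R] = [T, T]
r2 m[φ2→G] = [T, F]
r2 m[φ2→C] = [T, T]
r2 m[φ3→C] = [F, T]
r2 m[φ3→B] = [T, F]
r2 m[φ4→G] = [F, T]
r2 m[φ4→C] = [F, T]
r2 m[φ5→G] = [T, T]
r2 m[φ5→R] = [T, T]
r2 m[φ6→C] = [T, F]
r2 m[φ6→R] = [T, T]
r2 m[φ7→G] = [T, F]
r2 m[φ7→B] = [F, T]
r2 m[G→φ0] = [F, F]
r2 m[G→φ2] = [F, F]
r2 m[G→φ4] = [T, F]
r2 m[G→φ5] = [F, F]
r2 m[G→φ7] = [F, F]
r2 m[C→φ2] = [F, F]
r2 m[C→φ3] = [F, F]
r2 m[C→φ4] = [F, F]
r2 m[C→φ6] = [F, T]
r2 m[B→φ1] = [F, F]
r2 m[B→φ3] = [F, T]
r2 m[B→φ7] = [T, F]
r2 m[R→φ0] = [T, T]
r2 m[R→φ1] = [T, T]
r2 m[R→φ5] = [T, T]
r2 m[R→φ6] = [T, T]
r3 m[φ0→G] = [T, T]
r3 m[φ0→R] = [F, F]
r3 m[φ1→B] = [T, T]
r3 m[φ1→R] = [F, F]
r3 m[φ2→G] = [F, F]
r3 m[φ2→C] = [F, F]
r3 m[φ3→C] = [F, F]
r3 m[φ3→B] = [F, F]
r3 m[φ4→G] = [F, F]
r3 m[φ4→C] = [F, F]
r3 m[φ5→G] = [T, T]
r3 m[φ5→R] = [F, F]
r3 m[φ6→C] = [T, F]
r3 m[φ6→R] = [F, F]
r3 m[φ7→G] = [F, F]
r3 m[φ7→B] = [F, F]
r3 m[G→φ0] = [F, F]
r3 m[G→φ2] = [F, F]
r3 m[G→φ4] = [T, F]
r3 m[G→φ5] = [F, F]
r3 m[G→φ7] = [F, F]
r3 m[C→φ2] = [F, F]
r3 m[C→φ3] = [F, F]
r3 m[C→φ4] = [F, F]
r3 m[C→φ6] = [F, T]
r3 m[B→φ1] = [F, F]
r3 m[B→φ3] = [F, T]
r3 m[B→φ7] = [T, F]
r3 m[R→φ0] = [T, T]
r3 m[R→φ1] = [T, T]
r3 m[R→φ5] = [T, T]
r3 m[R→φ6] = [T, T]
r4 m[φ0→G] = [T, T]
r4 m[φ0→R] = [F, F]
r4 m[φ1→B] = [T, T]
r4 m[φ1→R] = [F, F]
r4 m[φ2→G] = [F, F]
r4 m[φ2→C] = [F, F]
r4 m[φ3→C] = [F, F]
r4 m[φ3→B] = [F, F]
r4 m[φ4→G] = [F, F]
r4 m[φ4→C] = [F, F]
r4 m[φ5→G] = [T, T]
r4 m[φ5→R] = [F, F]
r4 m[φ6→C] = [T, F]
r4 m[φ6→R] = [F, F]
r4 m[φ7→G] = [F, F]
r4 m[φ7→B] = [F, F]
r4 m[G→φ0] = [F, F]
r4 m[G→φ2] = [F, F]
r4 m[G→φ4] = [F, F]
r4 m[G→φ5] = [F, F]
r4 m[G→φ7] = [F, F]
r4 m[C→φ2] = [F, F]
r4 m[C→φ3] = [F, F]
r4 m[C→φ4] = [F, F]
r4 m[C→φ6] = [F, F]
r4 m[B→φ1] = [F, F]
r4 m[B→φ3] = [F, F]
r4 m[B→φ7] = [F, F]
r4 m[R→φ0] = [F, F]
r4 m[R→φ1] = [F, F]
r4 m[R→φ5] = [F, F]
r4 m[R→φ6] = [F, F]
r5 m[φ0→G] = [F, F]
r5 m[φ0→R] = [F, F]
r5 m[φ1→B] = [F, F]
r5 m[φ1→R] = [F, F]
r5 m[φ2→G] = [F, F]
r5 m[φ2→C] = [F, F]
r5 m[φ3→C] = [F, F]
r5 m[φ3→B] = [F, F]
r5 m[φ4→G] = [F, F]
r5 m[φ4→C] = [F, F]
r5 m[φ5→G] = [F, F]
r5 m[φ5→R] = [F, F]
r5 m[φ6→C] = [F, F]
r5 m[φ6→R] = [F, F]
r5 m[φ7→G] = [F, F]
r5 m[φ7→B] = [F, F]
r5 m[G→φ0] = [F, F]
r5 m[G→φ2] = [F, F]
r5 m[G→φ4] = [F, F]
r5 m[G→φ5] = [F, F]
r5 m[G→φ7] = [F, F]
r5 m[C→φ2] = [F, F]
r5 m[C→φ3] = [F, F]
r5 m[C→φ4] = [F, F]
r5 m[C→φ6] = [F, F]
r5 m[B→φ1] = [F, F]
r5 m[B→φ3] = [F, F]
r5 m[B→φ7] = [F, F]
r5 m[R→φ0] = [F, F]
r5 m[R→φ1] = [F, F]
r5 m[R→φ5] = [F, F]
r5 m[R→φ6] = [F, F]
r6 m[φ0→G] = [F, F]
r6 m[φ0→R] = [F, F]
r6 m[φ1→B] = [F, F]
r6 m[φ1→R] = [F, F]
r6 m[φ2→G] = [F, F]
r6 m[φ2→C] = [F, F]
r6 m[φ3→C] = [F, F]
r6 m[φ3→B] = [F, F]
r6 m[φ4→G] = [F, F]
r6 m[φ4→C] = [F, F]
r6 m[φ5→G] = [F, F]
r6 m[φ5→R] = [F, F]
r6 m[φ6→C] = [F, F]
r6 m[φ6→R] = [F, F]
r6 m[φ7→G] = [F, F]
r6 m[φ7→B] = [F, F]
r6 m[G→φ0] = [F, F]
r6 m[G→φ2] = [F, F]
r6 m[G→φ4] = [F, F]
r6 m[G→φ5] = [F, F]
r6 m[G→φ7] = [F, F]
r6 m[C→φ2] = [F, F]
r6 m[C→φ3] = [F, F]
r6 m[C→φ4] = [F, F]
r6 m[C→φ6] = [F, F]
r6 m[B→φ1] = [F, F]
r6 m[B→φ3] = [F, F]
r6 m[B→φ7] = [F, F]
r6 m[R→φ0] = [F, F]
r6 m[R→φ1] = [F, F]
r6 m[R→φ5] = [F, F]
r6 m[R→φ6] = [F, F]
r7 m[φ0→G] = [F, F]
r7 m[φ0→R] = [F, F]
r7 m[φ1→B] = [F, F]
r7 m[φ1→R] = [F, F]
r7 m[φ2→G] = [F, F]
r7 m[φ2→C] = [F, F]
r7 m[φ3→C] = [F, F]
r7 m[φ3→B] = [F, F]
r7 m[φ4→G] = [F, F]
r7 m[φ4→C] = [F, F]
r7 m[φ5→G] = [F, F]
r7 m[φ5→R] = [F, F]
r7 m[φ6→C] = [F, F]
r7 m[φ6→R] = [F, F]
r7 m[φ7→G] = [F, F]
r7 m[φ7→B] = [F, F]
r7 m[G→φ0] = [F, F]
r7 m[G→φ2] = [F, F]
r7 m[G→φ4] = [F, F]
r7 m[G→φ5] = [F, F]
r7 m[G→φ7] = [F, F]
r7 m[C→φ2] = [F, F]
r7 m[C→φ3] = [F, F]
r7 m[C→φ4] = [F, F]
r7 m[C→φ6] = [F, F]
r7 m[B→φ1] = [F, F]
r7 m[B→φ3] = [F, F]
r7 m[B→φ7] = [F, F]
r7 m[R→φ0] = [F, F]
r7 m[R→φ1] = [F, F]
r7 m[R→φ5] = [F, F]
r7 m[R→φ6] = [F, F]
r8 m[φ0→G] = [F, F]
r8 m[φ0→R] = [F, F]
r8 m[φ1→B] = [F, F]
r8 m[φ1→R] = [F, F]
r8 m[φ2→G] = [F, F]
r8 m[φ2→C] = [F, F]
r8 m[φ3→C] = [F, F]
r8 m[φ3→B] = [F, F]
r8 m[φ4→G] = [F, F]
r8 m[φ4→C] = [F, F]
r8 m[φ5→G] = [F, F]
r8 m[φ5→R] = [F, F]
r8 m[φ6→C] = [F, F]
r8 m[φ6→R] = [F, F]
r8 m[φ7→G] = [F, F]
r8 m[φ7→B] = [F, F]
r8 m[G→φ0] = [F, F]
r8 m[G→φ2] = [F, F]
r8 m[G→φ4] = [F, F]
r8 m[G→φ5] = [F, F]
r8 m[G→φ7] = [F, F]
r8 m[C→φ2] = [F, F]
r8 m[C→φ3] = [F, F]
r8 m[C→φ4] = [F, F]
r8 m[C→φ6] = [F, F]
r8 m[B→φ1] = [F, F]
r8 m[B→φ3] = [F, F]
r8 m[B→φ7] = [F, F]
r8 m[R→φ0] = [F, F]
r8 m[R→φ1] = [F, F]
r8 m[R→φ5] = [F, F]
r8 m[R→φ6] = [F, F]
r9 m[φ0→G] = [F, F]
r9 m[φ0→R] = [F, F]
r9 m[φ1→B] = [F, F]
r9 m[φ1→R] = [F, F]
r9 m[φ2→G] = [F, F]
r9 m[φ2→C] = [F, F]
r9 m[φ3→C] = [F, F]
r9 m[φ3→B] = [F, F]
r9 m[φ4→G] = [F, F]
r9 m[φ4→C] = [F, F]
r9 m[φ5→G] = [F, F]
r9 m[φ5→R] = [F, F]
r9 m[φ6→C] = [F, F]
r9 m[φ6→R] = [F, F]
r9 m[φ7→G] = [F, F]
r9 m[φ7→B] = [F, F]
r9 m[G→φ0] = [F, F]
r9 m[G→φ2] = [F, F]
r9 m[G→φ4] = [F, F]
r9 m[G→φ5] = [F, F]
r9 m[G→φ7] = [F, F]
r9 m[C→φ2] = [F, F]
r9 m[C→φ3] = [F, F]
r9 m[C→φ4] = [F, F]
r9 m[C→φ6] = [F, F]
r9 m[B→φ1] = [F, F]
r9 m[B→φ3] = [F, F]
r9 m[B→φ7] = [F, F]
r9 m[R→φ0] = [F, F]
r9 m[R→φ1] = [F, F]
r9 m[R→φ5] = [F, F]
r9 m[R→φ6] = [F, F]
r10 m[φ0→G] = [F, F]
r10 m[φ0→R] = [F, F]
r10 m[φ1→B] = [F, F]
r10 m[φ1→R] = [F, F]
r10 m[φ2→G] = [F, F]
r10 m[φ2→C] = [F, F]
r10 m[φ3→C] = [F, F]
r10 m[φ3→B] = [F, F]
r10 m[φ4→G] = [F, F]
r10 m[φ4→C] = [F, F]
r10 m[φ5→G] = [F, F]
r10 m[φ5→R] = [F, F]
r10 m[φ6→C] = [F, F]
r10 m[φ6→R] = [F, F]
r10 m[φ7→G] = [F, F]
r10 m[φ7→B] = [F, F]
r10 m[G→φ0] = [F, F]
r10 m[G→φ2] = [F, F]
r10 m[G→φ4] = [F, F]
r10 m[G→φ5] = [F, F]
r10 m[G→φ7] = [F, F]
r10 m[C→φ2] = [F, F]
r10 m[C→φ3] = [F, F]
r10 m[C→φ4] = [F, F]
r10 m[C→φ6] = [F, F]
r10 m[B→φ1] = [F, F]
r10 m[B→φ3] = [F, F]
r10 m[B→φ7] = [F, F]
r10 m[R→φ0] = [F, F]
r10 m[R→φ1] = [F, F]
r10 m[R→φ5] = [F, F]
r10 m[R→φ6] = [F, F]
fixed point reached at round 6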